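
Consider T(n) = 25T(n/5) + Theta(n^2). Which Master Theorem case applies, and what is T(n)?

Master Theorem for T(n) = 25T(n/5) + O(n^2):

a = 25, b = 5, c = 2
log_b(a) = log_5(25) = 2.0000

Case 2: c = 2 = log_5(25) = 2.0000
T(n) = O(n^2 log n) = O(n^2 log n)

For T(n) = 25T(n/5) + O(n^2): log_5(25) = 2.0000. This is Case 2 of the Master Theorem (c = log_b(a), equal work at all levels), giving O(n^2 log n).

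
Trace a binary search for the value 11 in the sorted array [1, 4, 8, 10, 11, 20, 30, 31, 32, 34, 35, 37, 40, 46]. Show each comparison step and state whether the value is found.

Binary search for 11 in [1, 4, 8, 10, 11, 20, 30, 31, 32, 34, 35, 37, 40, 46]:

lo=0, hi=13, mid=6, arr[mid]=30 -> 30 > 11, search left half
lo=0, hi=5, mid=2, arr[mid]=8 -> 8 < 11, search right half
lo=3, hi=5, mid=4, arr[mid]=11 -> Found target at index 4!

Binary search finds 11 at index 4 after 3 comparisons. The search repeatedly halves the search space by comparing with the middle element.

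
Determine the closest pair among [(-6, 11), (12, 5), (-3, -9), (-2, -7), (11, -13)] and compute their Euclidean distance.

Computing all pairwise distances among 5 points:

d((-6, 11), (12, 5)) = 18.9737
d((-6, 11), (-3, -9)) = 20.2237
d((-6, 11), (-2, -7)) = 18.4391
d((-6, 11), (11, -13)) = 29.4109
d((12, 5), (-3, -9)) = 20.5183
d((12, 5), (-2, -7)) = 18.4391
d((12, 5), (11, -13)) = 18.0278
d((-3, -9), (-2, -7)) = 2.2361 <-- minimum
d((-3, -9), (11, -13)) = 14.5602
d((-2, -7), (11, -13)) = 14.3178

Closest pair: (-3, -9) and (-2, -7) with distance 2.2361

The closest pair is (-3, -9) and (-2, -7) with Euclidean distance 2.2361. For 5 points, brute-force pairwise comparison is shown above. For large n, the divide-and-conquer algorithm (sort by x, recurse on halves, check the dividing strip) achieves O(n log n).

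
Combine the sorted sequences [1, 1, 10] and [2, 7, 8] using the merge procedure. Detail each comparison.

Merging process:

Compare 1 vs 2: take 1 from left. Merged: [1]
Compare 1 vs 2: take 1 from left. Merged: [1, 1]
Compare 10 vs 2: take 2 from right. Merged: [1, 1, 2]
Compare 10 vs 7: take 7 from right. Merged: [1, 1, 2, 7]
Compare 10 vs 8: take 8 from right. Merged: [1, 1, 2, 7, 8]
Append remaining from left: [10]. Merged: [1, 1, 2, 7, 8, 10]

Final merged array: [1, 1, 2, 7, 8, 10]
Total comparisons: 5

The merged array is [1, 1, 2, 7, 8, 10], requiring 5 comparisons. The merge step runs in O(n) time where n is the total number of elements.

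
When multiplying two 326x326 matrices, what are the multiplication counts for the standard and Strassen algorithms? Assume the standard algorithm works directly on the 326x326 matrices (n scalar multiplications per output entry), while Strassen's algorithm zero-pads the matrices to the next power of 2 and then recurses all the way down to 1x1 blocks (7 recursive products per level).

Matrix multiplication for 326x326 matrices:

Strassen's algorithm requires power-of-2 dimensions. Pad 326x326 to 512x512 (next power of 2).

Standard algorithm: 326^3 = 34645976 multiplications
Strassen's algorithm: 7^(log2(512)) = 7^9 = 40353607 multiplications
Difference: 34645976 - 40353607 = -5707631 (Strassen uses MORE here due to padding overhead — for small or just-over-power-of-2 n, padding can outweigh the per-level savings)

Standard: 34645976 multiplications (326^3). Strassen: 40353607 multiplications (7^9, after padding to 512x512). Strassen reduces 8 recursive multiplications to 7 at each level.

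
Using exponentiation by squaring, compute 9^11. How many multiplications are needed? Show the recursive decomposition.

Computing 9^11 by squaring (build up from 9^1; each line after the first costs one multiplication):

9^1 = 9
9^2 = (9^1)^2 = 9^2 = 81
9^4 = (9^2)^2 = 81^2 = 6561
9^5 = 9 * 9^4 = 9 * 6561 = 59049
9^10 = (9^5)^2 = 59049^2 = 3486784401
9^11 = 9 * 9^10 = 9 * 3486784401 = 31381059609

Result: 31381059609
Multiplications needed: 5 (5 lines after 9^1)

9^11 = 31381059609. Using exponentiation by squaring, this requires 5 multiplications. The key idea: if the exponent is even, square the half-power; if odd, multiply by the base once.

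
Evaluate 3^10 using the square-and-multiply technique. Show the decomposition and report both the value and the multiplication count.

Computing 3^10 by squaring (build up from 3^1; each line after the first costs one multiplication):

3^1 = 3
3^2 = (3^1)^2 = 3^2 = 9
3^4 = (3^2)^2 = 9^2 = 81
3^5 = 3 * 3^4 = 3 * 81 = 243
3^10 = (3^5)^2 = 243^2 = 59049

Result: 59049
Multiplications needed: 4 (4 lines after 3^1)

3^10 = 59049. Using exponentiation by squaring, this requires 4 multiplications. The key idea: if the exponent is even, square the half-power; if odd, multiply by the base once.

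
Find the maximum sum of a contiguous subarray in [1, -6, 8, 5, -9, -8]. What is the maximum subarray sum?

Using Kadane's algorithm on [1, -6, 8, 5, -9, -8]:

Scanning through the array:
Position 1 (value -6): max_ending_here = -5, max_so_far = 1
Position 2 (value 8): max_ending_here = 8, max_so_far = 8
Position 3 (value 5): max_ending_here = 13, max_so_far = 13
Position 4 (value -9): max_ending_here = 4, max_so_far = 13
Position 5 (value -8): max_ending_here = -4, max_so_far = 13

Maximum subarray: [8, 5]
Maximum sum: 13

The maximum subarray is [8, 5] with sum 13. This subarray runs from index 2 to index 3.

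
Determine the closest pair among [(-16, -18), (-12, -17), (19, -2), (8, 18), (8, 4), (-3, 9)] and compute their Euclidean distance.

Computing all pairwise distances among 6 points:

d((-16, -18), (-12, -17)) = 4.1231 <-- minimum
d((-16, -18), (19, -2)) = 38.4838
d((-16, -18), (8, 18)) = 43.2666
d((-16, -18), (8, 4)) = 32.5576
d((-16, -18), (-3, 9)) = 29.9666
d((-12, -17), (19, -2)) = 34.4384
d((-12, -17), (8, 18)) = 40.3113
d((-12, -17), (8, 4)) = 29.0
d((-12, -17), (-3, 9)) = 27.5136
d((19, -2), (8, 18)) = 22.8254
d((19, -2), (8, 4)) = 12.53
d((19, -2), (-3, 9)) = 24.5967
d((8, 18), (8, 4)) = 14.0
d((8, 18), (-3, 9)) = 14.2127
d((8, 4), (-3, 9)) = 12.083

Closest pair: (-16, -18) and (-12, -17) with distance 4.1231

The closest pair is (-16, -18) and (-12, -17) with Euclidean distance 4.1231. For 6 points, brute-force pairwise comparison is shown above. For large n, the divide-and-conquer algorithm (sort by x, recurse on halves, check the dividing strip) achieves O(n log n).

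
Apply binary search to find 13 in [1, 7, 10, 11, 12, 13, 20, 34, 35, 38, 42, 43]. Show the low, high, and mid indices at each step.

Binary search for 13 in [1, 7, 10, 11, 12, 13, 20, 34, 35, 38, 42, 43]:

lo=0, hi=11, mid=5, arr[mid]=13 -> Found target at index 5!

Binary search finds 13 at index 5 after 1 comparisons. The search repeatedly halves the search space by comparing with the middle element.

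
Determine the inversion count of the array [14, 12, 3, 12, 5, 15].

Finding inversions in [14, 12, 3, 12, 5, 15]:

(0, 1): arr[0]=14 > arr[1]=12
(0, 2): arr[0]=14 > arr[2]=3
(0, 3): arr[0]=14 > arr[3]=12
(0, 4): arr[0]=14 > arr[4]=5
(1, 2): arr[1]=12 > arr[2]=3
(1, 4): arr[1]=12 > arr[4]=5
(3, 4): arr[3]=12 > arr[4]=5

Total inversions: 7

The array has 7 inversion(s): (0,1), (0,2), (0,3), (0,4), (1,2), (1,4), (3,4). Each pair (i,j) satisfies i < j and arr[i] > arr[j].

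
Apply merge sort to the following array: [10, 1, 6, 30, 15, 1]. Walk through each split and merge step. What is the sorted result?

Merge sort trace:

Split: [10, 1, 6, 30, 15, 1] -> [10, 1, 6] and [30, 15, 1]
  Split: [10, 1, 6] -> [10] and [1, 6]
    Split: [1, 6] -> [1] and [6]
    Merge: [1] + [6] -> [1, 6]
  Merge: [10] + [1, 6] -> [1, 6, 10]
  Split: [30, 15, 1] -> [30] and [15, 1]
    Split: [15, 1] -> [15] and [1]
    Merge: [15] + [1] -> [1, 15]
  Merge: [30] + [1, 15] -> [1, 15, 30]
Merge: [1, 6, 10] + [1, 15, 30] -> [1, 1, 6, 10, 15, 30]

Final sorted array: [1, 1, 6, 10, 15, 30]

The merge sort proceeds by recursively splitting the array and merging sorted halves.
After all merges, the sorted array is [1, 1, 6, 10, 15, 30].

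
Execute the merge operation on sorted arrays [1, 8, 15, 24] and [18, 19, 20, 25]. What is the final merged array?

Merging process:

Compare 1 vs 18: take 1 from left. Merged: [1]
Compare 8 vs 18: take 8 from left. Merged: [1, 8]
Compare 15 vs 18: take 15 from left. Merged: [1, 8, 15]
Compare 24 vs 18: take 18 from right. Merged: [1, 8, 15, 18]
Compare 24 vs 19: take 19 from right. Merged: [1, 8, 15, 18, 19]
Compare 24 vs 20: take 20 from right. Merged: [1, 8, 15, 18, 19, 20]
Compare 24 vs 25: take 24 from left. Merged: [1, 8, 15, 18, 19, 20, 24]
Append remaining from right: [25]. Merged: [1, 8, 15, 18, 19, 20, 24, 25]

Final merged array: [1, 8, 15, 18, 19, 20, 24, 25]
Total comparisons: 7

The merged array is [1, 8, 15, 18, 19, 20, 24, 25], requiring 7 comparisons. The merge step runs in O(n) time where n is the total number of elements.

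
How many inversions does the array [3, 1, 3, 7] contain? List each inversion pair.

Finding inversions in [3, 1, 3, 7]:

(0, 1): arr[0]=3 > arr[1]=1

Total inversions: 1

The array has 1 inversion(s): (0,1). Each pair (i,j) satisfies i < j and arr[i] > arr[j].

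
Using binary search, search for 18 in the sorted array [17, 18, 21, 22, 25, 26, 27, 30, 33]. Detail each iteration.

Binary search for 18 in [17, 18, 21, 22, 25, 26, 27, 30, 33]:

lo=0, hi=8, mid=4, arr[mid]=25 -> 25 > 18, search left half
lo=0, hi=3, mid=1, arr[mid]=18 -> Found target at index 1!

Binary search finds 18 at index 1 after 2 comparisons. The search repeatedly halves the search space by comparing with the middle element.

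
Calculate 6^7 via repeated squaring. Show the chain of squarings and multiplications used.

Computing 6^7 by squaring (build up from 6^1; each line after the first costs one multiplication):

6^1 = 6
6^2 = (6^1)^2 = 6^2 = 36
6^3 = 6 * 6^2 = 6 * 36 = 216
6^6 = (6^3)^2 = 216^2 = 46656
6^7 = 6 * 6^6 = 6 * 46656 = 279936

Result: 279936
Multiplications needed: 4 (4 lines after 6^1)

6^7 = 279936. Using exponentiation by squaring, this requires 4 multiplications. The key idea: if the exponent is even, square the half-power; if odd, multiply by the base once.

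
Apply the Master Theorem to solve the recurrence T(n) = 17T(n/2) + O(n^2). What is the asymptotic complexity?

Master Theorem for T(n) = 17T(n/2) + O(n^2):

a = 17, b = 2, c = 2
log_b(a) = log_2(17) = 4.0875

Case 1: c = 2 < log_2(17) = 4.0875
T(n) = O(n^(log_2 17))

For T(n) = 17T(n/2) + O(n^2): log_2(17) = 4.0875. This is Case 1 of the Master Theorem (c < log_b(a), work dominated by leaves), giving O(n^(log_2 17)).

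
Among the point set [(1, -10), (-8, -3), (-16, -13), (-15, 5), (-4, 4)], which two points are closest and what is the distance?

Computing all pairwise distances among 5 points:

d((1, -10), (-8, -3)) = 11.4018
d((1, -10), (-16, -13)) = 17.2627
d((1, -10), (-15, 5)) = 21.9317
d((1, -10), (-4, 4)) = 14.8661
d((-8, -3), (-16, -13)) = 12.8062
d((-8, -3), (-15, 5)) = 10.6301
d((-8, -3), (-4, 4)) = 8.0623 <-- minimum
d((-16, -13), (-15, 5)) = 18.0278
d((-16, -13), (-4, 4)) = 20.8087
d((-15, 5), (-4, 4)) = 11.0454

Closest pair: (-8, -3) and (-4, 4) with distance 8.0623

The closest pair is (-8, -3) and (-4, 4) with Euclidean distance 8.0623. For 5 points, brute-force pairwise comparison is shown above. For large n, the divide-and-conquer algorithm (sort by x, recurse on halves, check the dividing strip) achieves O(n log n).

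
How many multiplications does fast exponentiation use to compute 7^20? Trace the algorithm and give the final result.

Computing 7^20 by squaring (build up from 7^1; each line after the first costs one multiplication):

7^1 = 7
7^2 = (7^1)^2 = 7^2 = 49
7^4 = (7^2)^2 = 49^2 = 2401
7^5 = 7 * 7^4 = 7 * 2401 = 16807
7^10 = (7^5)^2 = 16807^2 = 282475249
7^20 = (7^10)^2 = 282475249^2 = 79792266297612001

Result: 79792266297612001
Multiplications needed: 5 (5 lines after 7^1)

7^20 = 79792266297612001. Using exponentiation by squaring, this requires 5 multiplications. The key idea: if the exponent is even, square the half-power; if odd, multiply by the base once.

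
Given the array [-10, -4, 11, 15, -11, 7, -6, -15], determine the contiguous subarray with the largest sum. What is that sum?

Using Kadane's algorithm on [-10, -4, 11, 15, -11, 7, -6, -15]:

Scanning through the array:
Position 1 (value -4): max_ending_here = -4, max_so_far = -4
Position 2 (value 11): max_ending_here = 11, max_so_far = 11
Position 3 (value 15): max_ending_here = 26, max_so_far = 26
Position 4 (value -11): max_ending_here = 15, max_so_far = 26
Position 5 (value 7): max_ending_here = 22, max_so_far = 26
Position 6 (value -6): max_ending_here = 16, max_so_far = 26
Position 7 (value -15): max_ending_here = 1, max_so_far = 26

Maximum subarray: [11, 15]
Maximum sum: 26

The maximum subarray is [11, 15] with sum 26. This subarray runs from index 2 to index 3.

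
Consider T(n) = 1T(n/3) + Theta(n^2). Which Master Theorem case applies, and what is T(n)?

Master Theorem for T(n) = 1T(n/3) + O(n^2):

a = 1, b = 3, c = 2
log_b(a) = log_3(1) = 0.0000

Case 3: c = 2 > log_3(1) = 0.0000
T(n) = O(n^2) = O(n^2)

For T(n) = 1T(n/3) + O(n^2): log_3(1) = 0.0000. This is Case 3 of the Master Theorem (c > log_b(a), work dominated by root), giving O(n^2).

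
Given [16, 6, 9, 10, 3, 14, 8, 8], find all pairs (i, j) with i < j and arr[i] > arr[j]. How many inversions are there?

Finding inversions in [16, 6, 9, 10, 3, 14, 8, 8]:

(0, 1): arr[0]=16 > arr[1]=6
(0, 2): arr[0]=16 > arr[2]=9
(0, 3): arr[0]=16 > arr[3]=10
(0, 4): arr[0]=16 > arr[4]=3
(0, 5): arr[0]=16 > arr[5]=14
(0, 6): arr[0]=16 > arr[6]=8
(0, 7): arr[0]=16 > arr[7]=8
(1, 4): arr[1]=6 > arr[4]=3
(2, 4): arr[2]=9 > arr[4]=3
(2, 6): arr[2]=9 > arr[6]=8
(2, 7): arr[2]=9 > arr[7]=8
(3, 4): arr[3]=10 > arr[4]=3
(3, 6): arr[3]=10 > arr[6]=8
(3, 7): arr[3]=10 > arr[7]=8
(5, 6): arr[5]=14 > arr[6]=8
(5, 7): arr[5]=14 > arr[7]=8

Total inversions: 16

The array has 16 inversion(s): (0,1), (0,2), (0,3), (0,4), (0,5), (0,6), (0,7), (1,4), (2,4), (2,6), (2,7), (3,4), (3,6), (3,7), (5,6), (5,7). Each pair (i,j) satisfies i < j and arr[i] > arr[j].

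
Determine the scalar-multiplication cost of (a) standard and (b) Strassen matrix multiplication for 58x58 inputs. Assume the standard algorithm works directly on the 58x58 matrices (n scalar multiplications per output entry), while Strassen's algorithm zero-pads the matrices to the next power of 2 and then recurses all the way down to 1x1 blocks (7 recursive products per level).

Matrix multiplication for 58x58 matrices:

Strassen's algorithm requires power-of-2 dimensions. Pad 58x58 to 64x64 (next power of 2).

Standard algorithm: 58^3 = 195112 multiplications
Strassen's algorithm: 7^(log2(64)) = 7^6 = 117649 multiplications
Savings: 195112 - 117649 = 77463 multiplications

Standard: 195112 multiplications (58^3). Strassen: 117649 multiplications (7^6, after padding to 64x64). Strassen reduces 8 recursive multiplications to 7 at each level.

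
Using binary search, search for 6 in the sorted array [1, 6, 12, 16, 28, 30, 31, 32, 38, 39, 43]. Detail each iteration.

Binary search for 6 in [1, 6, 12, 16, 28, 30, 31, 32, 38, 39, 43]:

lo=0, hi=10, mid=5, arr[mid]=30 -> 30 > 6, search left half
lo=0, hi=4, mid=2, arr[mid]=12 -> 12 > 6, search left half
lo=0, hi=1, mid=0, arr[mid]=1 -> 1 < 6, search right half
lo=1, hi=1, mid=1, arr[mid]=6 -> Found target at index 1!

Binary search finds 6 at index 1 after 4 comparisons. The search repeatedly halves the search space by comparing with the middle element.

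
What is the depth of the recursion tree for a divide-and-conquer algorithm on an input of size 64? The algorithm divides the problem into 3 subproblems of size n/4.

For divide and conquer with division factor 4:

Problem sizes at each level:
Level 0: 64
Level 1: 16
Level 2: 4
Level 3: 1

The root is level 0 and the size-1 base case is level 3 (the tree spans levels 0 through 3, i.e. 4 levels counting the root), so the depth is the number of divisions: log_4(64) = 3

The recursion tree depth is log_4(64) = 3. At each level, the problem size is divided by 4, so it takes 3 divisions to reduce to a base case of size 1. The algorithm makes 3 recursive calls at each level.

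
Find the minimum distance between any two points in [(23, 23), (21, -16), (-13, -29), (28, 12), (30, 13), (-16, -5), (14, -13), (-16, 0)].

Computing all pairwise distances among 8 points:

d((23, 23), (21, -16)) = 39.0512
d((23, 23), (-13, -29)) = 63.2456
d((23, 23), (28, 12)) = 12.083
d((23, 23), (30, 13)) = 12.2066
d((23, 23), (-16, -5)) = 48.0104
d((23, 23), (14, -13)) = 37.108
d((23, 23), (-16, 0)) = 45.2769
d((21, -16), (-13, -29)) = 36.4005
d((21, -16), (28, 12)) = 28.8617
d((21, -16), (30, 13)) = 30.3645
d((21, -16), (-16, -5)) = 38.6005
d((21, -16), (14, -13)) = 7.6158
d((21, -16), (-16, 0)) = 40.3113
d((-13, -29), (28, 12)) = 57.9828
d((-13, -29), (30, 13)) = 60.1082
d((-13, -29), (-16, -5)) = 24.1868
d((-13, -29), (14, -13)) = 31.3847
d((-13, -29), (-16, 0)) = 29.1548
d((28, 12), (30, 13)) = 2.2361 <-- minimum
d((28, 12), (-16, -5)) = 47.1699
d((28, 12), (14, -13)) = 28.6531
d((28, 12), (-16, 0)) = 45.607
d((30, 13), (-16, -5)) = 49.3964
d((30, 13), (14, -13)) = 30.5287
d((30, 13), (-16, 0)) = 47.8017
d((-16, -5), (14, -13)) = 31.0483
d((-16, -5), (-16, 0)) = 5.0
d((14, -13), (-16, 0)) = 32.6956

Closest pair: (28, 12) and (30, 13) with distance 2.2361

The closest pair is (28, 12) and (30, 13) with Euclidean distance 2.2361. For 8 points, brute-force pairwise comparison is shown above. For large n, the divide-and-conquer algorithm (sort by x, recurse on halves, check the dividing strip) achieves O(n log n).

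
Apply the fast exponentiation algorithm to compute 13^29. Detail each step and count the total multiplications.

Computing 13^29 by squaring (build up from 13^1; each line after the first costs one multiplication):

13^1 = 13
13^2 = (13^1)^2 = 13^2 = 169
13^3 = 13 * 13^2 = 13 * 169 = 2197
13^6 = (13^3)^2 = 2197^2 = 4826809
13^7 = 13 * 13^6 = 13 * 4826809 = 62748517
13^14 = (13^7)^2 = 62748517^2 = 3937376385699289
13^28 = (13^14)^2 = 3937376385699289^2 = 15502932802662396215269535105521
13^29 = 13 * 13^28 = 13 * 15502932802662396215269535105521 = 201538126434611150798503956371773

Result: 201538126434611150798503956371773
Multiplications needed: 7 (7 lines after 13^1)

13^29 = 201538126434611150798503956371773. Using exponentiation by squaring, this requires 7 multiplications. The key idea: if the exponent is even, square the half-power; if odd, multiply by the base once.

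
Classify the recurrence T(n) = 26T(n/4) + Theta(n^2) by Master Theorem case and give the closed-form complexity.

Master Theorem for T(n) = 26T(n/4) + O(n^2):

a = 26, b = 4, c = 2
log_b(a) = log_4(26) = 2.3502

Case 1: c = 2 < log_4(26) = 2.3502
T(n) = O(n^(log_4 26))

For T(n) = 26T(n/4) + O(n^2): log_4(26) = 2.3502. This is Case 1 of the Master Theorem (c < log_b(a), work dominated by leaves), giving O(n^(log_4 26)).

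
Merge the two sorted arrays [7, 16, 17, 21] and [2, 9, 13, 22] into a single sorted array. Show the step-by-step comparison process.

Merging process:

Compare 7 vs 2: take 2 from right. Merged: [2]
Compare 7 vs 9: take 7 from left. Merged: [2, 7]
Compare 16 vs 9: take 9 from right. Merged: [2, 7, 9]
Compare 16 vs 13: take 13 from right. Merged: [2, 7, 9, 13]
Compare 16 vs 22: take 16 from left. Merged: [2, 7, 9, 13, 16]
Compare 17 vs 22: take 17 from left. Merged: [2, 7, 9, 13, 16, 17]
Compare 21 vs 22: take 21 from left. Merged: [2, 7, 9, 13, 16, 17, 21]
Append remaining from right: [22]. Merged: [2, 7, 9, 13, 16, 17, 21, 22]

Final merged array: [2, 7, 9, 13, 16, 17, 21, 22]
Total comparisons: 7

The merged array is [2, 7, 9, 13, 16, 17, 21, 22], requiring 7 comparisons. The merge step runs in O(n) time where n is the total number of elements.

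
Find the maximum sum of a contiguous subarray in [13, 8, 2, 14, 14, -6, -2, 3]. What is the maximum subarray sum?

Using Kadane's algorithm on [13, 8, 2, 14, 14, -6, -2, 3]:

Scanning through the array:
Position 1 (value 8): max_ending_here = 21, max_so_far = 21
Position 2 (value 2): max_ending_here = 23, max_so_far = 23
Position 3 (value 14): max_ending_here = 37, max_so_far = 37
Position 4 (value 14): max_ending_here = 51, max_so_far = 51
Position 5 (value -6): max_ending_here = 45, max_so_far = 51
Position 6 (value -2): max_ending_here = 43, max_so_far = 51
Position 7 (value 3): max_ending_here = 46, max_so_far = 51

Maximum subarray: [13, 8, 2, 14, 14]
Maximum sum: 51

The maximum subarray is [13, 8, 2, 14, 14] with sum 51. This subarray runs from index 0 to index 4.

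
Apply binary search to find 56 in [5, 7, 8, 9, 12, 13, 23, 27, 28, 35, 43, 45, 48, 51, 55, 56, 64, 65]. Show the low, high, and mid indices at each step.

Binary search for 56 in [5, 7, 8, 9, 12, 13, 23, 27, 28, 35, 43, 45, 48, 51, 55, 56, 64, 65]:

lo=0, hi=17, mid=8, arr[mid]=28 -> 28 < 56, search right half
lo=9, hi=17, mid=13, arr[mid]=51 -> 51 < 56, search right half
lo=14, hi=17, mid=15, arr[mid]=56 -> Found target at index 15!

Binary search finds 56 at index 15 after 3 comparisons. The search repeatedly halves the search space by comparing with the middle element.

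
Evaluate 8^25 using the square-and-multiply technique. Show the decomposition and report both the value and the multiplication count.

Computing 8^25 by squaring (build up from 8^1; each line after the first costs one multiplication):

8^1 = 8
8^2 = (8^1)^2 = 8^2 = 64
8^3 = 8 * 8^2 = 8 * 64 = 512
8^6 = (8^3)^2 = 512^2 = 262144
8^12 = (8^6)^2 = 262144^2 = 68719476736
8^24 = (8^12)^2 = 68719476736^2 = 4722366482869645213696
8^25 = 8 * 8^24 = 8 * 4722366482869645213696 = 37778931862957161709568

Result: 37778931862957161709568
Multiplications needed: 6 (6 lines after 8^1)

8^25 = 37778931862957161709568. Using exponentiation by squaring, this requires 6 multiplications. The key idea: if the exponent is even, square the half-power; if odd, multiply by the base once.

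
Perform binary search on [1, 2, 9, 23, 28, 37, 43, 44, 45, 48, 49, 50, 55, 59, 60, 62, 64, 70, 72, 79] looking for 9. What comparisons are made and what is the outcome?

Binary search for 9 in [1, 2, 9, 23, 28, 37, 43, 44, 45, 48, 49, 50, 55, 59, 60, 62, 64, 70, 72, 79]:

lo=0, hi=19, mid=9, arr[mid]=48 -> 48 > 9, search left half
lo=0, hi=8, mid=4, arr[mid]=28 -> 28 > 9, search left half
lo=0, hi=3, mid=1, arr[mid]=2 -> 2 < 9, search right half
lo=2, hi=3, mid=2, arr[mid]=9 -> Found target at index 2!

Binary search finds 9 at index 2 after 4 comparisons. The search repeatedly halves the search space by comparing with the middle element.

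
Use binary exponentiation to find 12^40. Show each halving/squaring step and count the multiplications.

Computing 12^40 by squaring (build up from 12^1; each line after the first costs one multiplication):

12^1 = 12
12^2 = (12^1)^2 = 12^2 = 144
12^4 = (12^2)^2 = 144^2 = 20736
12^5 = 12 * 12^4 = 12 * 20736 = 248832
12^10 = (12^5)^2 = 248832^2 = 61917364224
12^20 = (12^10)^2 = 61917364224^2 = 3833759992447475122176
12^40 = (12^20)^2 = 3833759992447475122176^2 = 14697715679690864505827555550150426126974976

Result: 14697715679690864505827555550150426126974976
Multiplications needed: 6 (6 lines after 12^1)

12^40 = 14697715679690864505827555550150426126974976. Using exponentiation by squaring, this requires 6 multiplications. The key idea: if the exponent is even, square the half-power; if odd, multiply by the base once.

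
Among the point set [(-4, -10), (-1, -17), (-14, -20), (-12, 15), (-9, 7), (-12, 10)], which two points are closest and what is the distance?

Computing all pairwise distances among 6 points:

d((-4, -10), (-1, -17)) = 7.6158
d((-4, -10), (-14, -20)) = 14.1421
d((-4, -10), (-12, 15)) = 26.2488
d((-4, -10), (-9, 7)) = 17.72
d((-4, -10), (-12, 10)) = 21.5407
d((-1, -17), (-14, -20)) = 13.3417
d((-1, -17), (-12, 15)) = 33.8378
d((-1, -17), (-9, 7)) = 25.2982
d((-1, -17), (-12, 10)) = 29.1548
d((-14, -20), (-12, 15)) = 35.0571
d((-14, -20), (-9, 7)) = 27.4591
d((-14, -20), (-12, 10)) = 30.0666
d((-12, 15), (-9, 7)) = 8.544
d((-12, 15), (-12, 10)) = 5.0
d((-9, 7), (-12, 10)) = 4.2426 <-- minimum

Closest pair: (-9, 7) and (-12, 10) with distance 4.2426

The closest pair is (-9, 7) and (-12, 10) with Euclidean distance 4.2426. For 6 points, brute-force pairwise comparison is shown above. For large n, the divide-and-conquer algorithm (sort by x, recurse on halves, check the dividing strip) achieves O(n log n).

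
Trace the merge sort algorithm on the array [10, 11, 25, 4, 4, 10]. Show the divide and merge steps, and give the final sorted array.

Merge sort trace:

Split: [10, 11, 25, 4, 4, 10] -> [10, 11, 25] and [4, 4, 10]
  Split: [10, 11, 25] -> [10] and [11, 25]
    Split: [11, 25] -> [11] and [25]
    Merge: [11] + [25] -> [11, 25]
  Merge: [10] + [11, 25] -> [10, 11, 25]
  Split: [4, 4, 10] -> [4] and [4, 10]
    Split: [4, 10] -> [4] and [10]
    Merge: [4] + [10] -> [4, 10]
  Merge: [4] + [4, 10] -> [4, 4, 10]
Merge: [10, 11, 25] + [4, 4, 10] -> [4, 4, 10, 10, 11, 25]

Final sorted array: [4, 4, 10, 10, 11, 25]

The merge sort proceeds by recursively splitting the array and merging sorted halves.
After all merges, the sorted array is [4, 4, 10, 10, 11, 25].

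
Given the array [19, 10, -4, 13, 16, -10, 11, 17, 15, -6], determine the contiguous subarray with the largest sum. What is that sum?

Using Kadane's algorithm on [19, 10, -4, 13, 16, -10, 11, 17, 15, -6]:

Scanning through the array:
Position 1 (value 10): max_ending_here = 29, max_so_far = 29
Position 2 (value -4): max_ending_here = 25, max_so_far = 29
Position 3 (value 13): max_ending_here = 38, max_so_far = 38
Position 4 (value 16): max_ending_here = 54, max_so_far = 54
Position 5 (value -10): max_ending_here = 44, max_so_far = 54
Position 6 (value 11): max_ending_here = 55, max_so_far = 55
Position 7 (value 17): max_ending_here = 72, max_so_far = 72
Position 8 (value 15): max_ending_here = 87, max_so_far = 87
Position 9 (value -6): max_ending_here = 81, max_so_far = 87

Maximum subarray: [19, 10, -4, 13, 16, -10, 11, 17, 15]
Maximum sum: 87

The maximum subarray is [19, 10, -4, 13, 16, -10, 11, 17, 15] with sum 87. This subarray runs from index 0 to index 8.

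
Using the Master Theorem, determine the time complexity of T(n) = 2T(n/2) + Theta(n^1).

Master Theorem for T(n) = 2T(n/2) + O(n^1):

a = 2, b = 2, c = 1
log_b(a) = log_2(2) = 1.0000

Case 2: c = 1 = log_2(2) = 1.0000
T(n) = O(n^1 log n) = O(n log n)

For T(n) = 2T(n/2) + O(n^1): log_2(2) = 1.0000. This is Case 2 of the Master Theorem (c = log_b(a), equal work at all levels), giving O(n log n).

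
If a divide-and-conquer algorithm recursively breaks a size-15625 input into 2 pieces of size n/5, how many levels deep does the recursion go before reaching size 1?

For divide and conquer with division factor 5:

Problem sizes at each level:
Level 0: 15625
Level 1: 3125
Level 2: 625
Level 3: 125
Level 4: 25
Level 5: 5
Level 6: 1

The root is level 0 and the size-1 base case is level 6 (the tree spans levels 0 through 6, i.e. 7 levels counting the root), so the depth is the number of divisions: log_5(15625) = 6

The recursion tree depth is log_5(15625) = 6. At each level, the problem size is divided by 5, so it takes 6 divisions to reduce to a base case of size 1. The algorithm makes 2 recursive calls at each level.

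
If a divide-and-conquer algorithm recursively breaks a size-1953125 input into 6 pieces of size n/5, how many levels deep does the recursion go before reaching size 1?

For divide and conquer with division factor 5:

Problem sizes at each level:
Level 0: 1953125
Level 1: 390625
Level 2: 78125
Level 3: 15625
Level 4: 3125
Level 5: 625
Level 6: 125
Level 7: 25
Level 8: 5
Level 9: 1

The root is level 0 and the size-1 base case is level 9 (the tree spans levels 0 through 9, i.e. 10 levels counting the root), so the depth is the number of divisions: log_5(1953125) = 9

The recursion tree depth is log_5(1953125) = 9. At each level, the problem size is divided by 5, so it takes 9 divisions to reduce to a base case of size 1. The algorithm makes 6 recursive calls at each level.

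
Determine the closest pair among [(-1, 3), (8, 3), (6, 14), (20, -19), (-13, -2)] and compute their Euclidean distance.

Computing all pairwise distances among 5 points:

d((-1, 3), (8, 3)) = 9.0 <-- minimum
d((-1, 3), (6, 14)) = 13.0384
d((-1, 3), (20, -19)) = 30.4138
d((-1, 3), (-13, -2)) = 13.0
d((8, 3), (6, 14)) = 11.1803
d((8, 3), (20, -19)) = 25.0599
d((8, 3), (-13, -2)) = 21.587
d((6, 14), (20, -19)) = 35.8469
d((6, 14), (-13, -2)) = 24.8395
d((20, -19), (-13, -2)) = 37.1214

Closest pair: (-1, 3) and (8, 3) with distance 9.0

The closest pair is (-1, 3) and (8, 3) with Euclidean distance 9.0. For 5 points, brute-force pairwise comparison is shown above. For large n, the divide-and-conquer algorithm (sort by x, recurse on halves, check the dividing strip) achieves O(n log n).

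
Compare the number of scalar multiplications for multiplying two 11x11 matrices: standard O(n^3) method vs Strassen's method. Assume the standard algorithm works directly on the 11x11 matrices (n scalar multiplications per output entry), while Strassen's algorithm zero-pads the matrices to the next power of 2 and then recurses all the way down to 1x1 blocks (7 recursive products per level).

Matrix multiplication for 11x11 matrices:

Strassen's algorithm requires power-of-2 dimensions. Pad 11x11 to 16x16 (next power of 2).

Standard algorithm: 11^3 = 1331 multiplications
Strassen's algorithm: 7^(log2(16)) = 7^4 = 2401 multiplications
Difference: 1331 - 2401 = -1070 (Strassen uses MORE here due to padding overhead — for small or just-over-power-of-2 n, padding can outweigh the per-level savings)

Standard: 1331 multiplications (11^3). Strassen: 2401 multiplications (7^4, after padding to 16x16). Strassen reduces 8 recursive multiplications to 7 at each level.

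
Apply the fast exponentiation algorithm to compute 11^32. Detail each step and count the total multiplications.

Computing 11^32 by squaring (build up from 11^1; each line after the first costs one multiplication):

11^1 = 11
11^2 = (11^1)^2 = 11^2 = 121
11^4 = (11^2)^2 = 121^2 = 14641
11^8 = (11^4)^2 = 14641^2 = 214358881
11^16 = (11^8)^2 = 214358881^2 = 45949729863572161
11^32 = (11^16)^2 = 45949729863572161^2 = 2111377674535255285545615254209921

Result: 2111377674535255285545615254209921
Multiplications needed: 5 (5 lines after 11^1)

11^32 = 2111377674535255285545615254209921. Using exponentiation by squaring, this requires 5 multiplications. The key idea: if the exponent is even, square the half-power; if odd, multiply by the base once.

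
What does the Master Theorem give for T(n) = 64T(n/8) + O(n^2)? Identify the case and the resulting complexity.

Master Theorem for T(n) = 64T(n/8) + O(n^2):

a = 64, b = 8, c = 2
log_b(a) = log_8(64) = 2.0000

Case 2: c = 2 = log_8(64) = 2.0000
T(n) = O(n^2 log n) = O(n^2 log n)

For T(n) = 64T(n/8) + O(n^2): log_8(64) = 2.0000. This is Case 2 of the Master Theorem (c = log_b(a), equal work at all levels), giving O(n^2 log n).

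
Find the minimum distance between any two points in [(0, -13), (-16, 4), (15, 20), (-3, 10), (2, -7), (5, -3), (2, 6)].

Computing all pairwise distances among 7 points:

d((0, -13), (-16, 4)) = 23.3452
d((0, -13), (15, 20)) = 36.2491
d((0, -13), (-3, 10)) = 23.1948
d((0, -13), (2, -7)) = 6.3246
d((0, -13), (5, -3)) = 11.1803
d((0, -13), (2, 6)) = 19.105
d((-16, 4), (15, 20)) = 34.8855
d((-16, 4), (-3, 10)) = 14.3178
d((-16, 4), (2, -7)) = 21.095
d((-16, 4), (5, -3)) = 22.1359
d((-16, 4), (2, 6)) = 18.1108
d((15, 20), (-3, 10)) = 20.5913
d((15, 20), (2, -7)) = 29.9666
d((15, 20), (5, -3)) = 25.0799
d((15, 20), (2, 6)) = 19.105
d((-3, 10), (2, -7)) = 17.72
d((-3, 10), (5, -3)) = 15.2643
d((-3, 10), (2, 6)) = 6.4031
d((2, -7), (5, -3)) = 5.0 <-- minimum
d((2, -7), (2, 6)) = 13.0
d((5, -3), (2, 6)) = 9.4868

Closest pair: (2, -7) and (5, -3) with distance 5.0

The closest pair is (2, -7) and (5, -3) with Euclidean distance 5.0. For 7 points, brute-force pairwise comparison is shown above. For large n, the divide-and-conquer algorithm (sort by x, recurse on halves, check the dividing strip) achieves O(n log n).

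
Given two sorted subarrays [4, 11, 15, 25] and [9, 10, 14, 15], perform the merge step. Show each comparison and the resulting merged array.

Merging process:

Compare 4 vs 9: take 4 from left. Merged: [4]
Compare 11 vs 9: take 9 from right. Merged: [4, 9]
Compare 11 vs 10: take 10 from right. Merged: [4, 9, 10]
Compare 11 vs 14: take 11 from left. Merged: [4, 9, 10, 11]
Compare 15 vs 14: take 14 from right. Merged: [4, 9, 10, 11, 14]
Compare 15 vs 15: take 15 from left. Merged: [4, 9, 10, 11, 14, 15]
Compare 25 vs 15: take 15 from right. Merged: [4, 9, 10, 11, 14, 15, 15]
Append remaining from left: [25]. Merged: [4, 9, 10, 11, 14, 15, 15, 25]

Final merged array: [4, 9, 10, 11, 14, 15, 15, 25]
Total comparisons: 7

The merged array is [4, 9, 10, 11, 14, 15, 15, 25], requiring 7 comparisons. The merge step runs in O(n) time where n is the total number of elements.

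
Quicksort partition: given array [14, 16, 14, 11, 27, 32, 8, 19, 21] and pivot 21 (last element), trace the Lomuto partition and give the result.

Lomuto partition with pivot = 21:

Initial array: [14, 16, 14, 11, 27, 32, 8, 19, 21]

arr[0]=14 <= 21: swap with position 0, array becomes [14, 16, 14, 11, 27, 32, 8, 19, 21]
arr[1]=16 <= 21: swap with position 1, array becomes [14, 16, 14, 11, 27, 32, 8, 19, 21]
arr[2]=14 <= 21: swap with position 2, array becomes [14, 16, 14, 11, 27, 32, 8, 19, 21]
arr[3]=11 <= 21: swap with position 3, array becomes [14, 16, 14, 11, 27, 32, 8, 19, 21]
arr[4]=27 > 21: no swap
arr[5]=32 > 21: no swap
arr[6]=8 <= 21: swap with position 4, array becomes [14, 16, 14, 11, 8, 32, 27, 19, 21]
arr[7]=19 <= 21: swap with position 5, array becomes [14, 16, 14, 11, 8, 19, 27, 32, 21]

Place pivot at position 6: [14, 16, 14, 11, 8, 19, 21, 32, 27]
Pivot position: 6

After partitioning with pivot 21, the array becomes [14, 16, 14, 11, 8, 19, 21, 32, 27]. The pivot is placed at index 6. All elements to the left of the pivot are <= 21, and all elements to the right are > 21.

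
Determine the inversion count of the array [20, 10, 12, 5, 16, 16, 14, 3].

Finding inversions in [20, 10, 12, 5, 16, 16, 14, 3]:

(0, 1): arr[0]=20 > arr[1]=10
(0, 2): arr[0]=20 > arr[2]=12
(0, 3): arr[0]=20 > arr[3]=5
(0, 4): arr[0]=20 > arr[4]=16
(0, 5): arr[0]=20 > arr[5]=16
(0, 6): arr[0]=20 > arr[6]=14
(0, 7): arr[0]=20 > arr[7]=3
(1, 3): arr[1]=10 > arr[3]=5
(1, 7): arr[1]=10 > arr[7]=3
(2, 3): arr[2]=12 > arr[3]=5
(2, 7): arr[2]=12 > arr[7]=3
(3, 7): arr[3]=5 > arr[7]=3
(4, 6): arr[4]=16 > arr[6]=14
(4, 7): arr[4]=16 > arr[7]=3
(5, 6): arr[5]=16 > arr[6]=14
(5, 7): arr[5]=16 > arr[7]=3
(6, 7): arr[6]=14 > arr[7]=3

Total inversions: 17

The array has 17 inversion(s): (0,1), (0,2), (0,3), (0,4), (0,5), (0,6), (0,7), (1,3), (1,7), (2,3), (2,7), (3,7), (4,6), (4,7), (5,6), (5,7), (6,7). Each pair (i,j) satisfies i < j and arr[i] > arr[j].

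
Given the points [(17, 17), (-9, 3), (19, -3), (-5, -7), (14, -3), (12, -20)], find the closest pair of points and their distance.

Computing all pairwise distances among 6 points:

d((17, 17), (-9, 3)) = 29.5296
d((17, 17), (19, -3)) = 20.0998
d((17, 17), (-5, -7)) = 32.5576
d((17, 17), (14, -3)) = 20.2237
d((17, 17), (12, -20)) = 37.3363
d((-9, 3), (19, -3)) = 28.6356
d((-9, 3), (-5, -7)) = 10.7703
d((-9, 3), (14, -3)) = 23.7697
d((-9, 3), (12, -20)) = 31.1448
d((19, -3), (-5, -7)) = 24.3311
d((19, -3), (14, -3)) = 5.0 <-- minimum
d((19, -3), (12, -20)) = 18.3848
d((-5, -7), (14, -3)) = 19.4165
d((-5, -7), (12, -20)) = 21.4009
d((14, -3), (12, -20)) = 17.1172

Closest pair: (19, -3) and (14, -3) with distance 5.0

The closest pair is (19, -3) and (14, -3) with Euclidean distance 5.0. For 6 points, brute-force pairwise comparison is shown above. For large n, the divide-and-conquer algorithm (sort by x, recurse on halves, check the dividing strip) achieves O(n log n).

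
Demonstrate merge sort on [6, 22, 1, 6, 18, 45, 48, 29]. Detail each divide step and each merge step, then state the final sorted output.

Merge sort trace:

Split: [6, 22, 1, 6, 18, 45, 48, 29] -> [6, 22, 1, 6] and [18, 45, 48, 29]
  Split: [6, 22, 1, 6] -> [6, 22] and [1, 6]
    Split: [6, 22] -> [6] and [22]
    Merge: [6] + [22] -> [6, 22]
    Split: [1, 6] -> [1] and [6]
    Merge: [1] + [6] -> [1, 6]
  Merge: [6, 22] + [1, 6] -> [1, 6, 6, 22]
  Split: [18, 45, 48, 29] -> [18, 45] and [48, 29]
    Split: [18, 45] -> [18] and [45]
    Merge: [18] + [45] -> [18, 45]
    Split: [48, 29] -> [48] and [29]
    Merge: [48] + [29] -> [29, 48]
  Merge: [18, 45] + [29, 48] -> [18, 29, 45, 48]
Merge: [1, 6, 6, 22] + [18, 29, 45, 48] -> [1, 6, 6, 18, 22, 29, 45, 48]

Final sorted array: [1, 6, 6, 18, 22, 29, 45, 48]

The merge sort proceeds by recursively splitting the array and merging sorted halves.
After all merges, the sorted array is [1, 6, 6, 18, 22, 29, 45, 48].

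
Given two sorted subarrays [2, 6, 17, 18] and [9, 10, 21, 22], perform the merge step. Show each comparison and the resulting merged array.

Merging process:

Compare 2 vs 9: take 2 from left. Merged: [2]
Compare 6 vs 9: take 6 from left. Merged: [2, 6]
Compare 17 vs 9: take 9 from right. Merged: [2, 6, 9]
Compare 17 vs 10: take 10 from right. Merged: [2, 6, 9, 10]
Compare 17 vs 21: take 17 from left. Merged: [2, 6, 9, 10, 17]
Compare 18 vs 21: take 18 from left. Merged: [2, 6, 9, 10, 17, 18]
Append remaining from right: [21, 22]. Merged: [2, 6, 9, 10, 17, 18, 21, 22]

Final merged array: [2, 6, 9, 10, 17, 18, 21, 22]
Total comparisons: 6

The merged array is [2, 6, 9, 10, 17, 18, 21, 22], requiring 6 comparisons. The merge step runs in O(n) time where n is the total number of elements.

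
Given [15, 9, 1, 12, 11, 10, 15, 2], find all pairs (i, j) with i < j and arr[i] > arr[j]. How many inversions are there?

Finding inversions in [15, 9, 1, 12, 11, 10, 15, 2]:

(0, 1): arr[0]=15 > arr[1]=9
(0, 2): arr[0]=15 > arr[2]=1
(0, 3): arr[0]=15 > arr[3]=12
(0, 4): arr[0]=15 > arr[4]=11
(0, 5): arr[0]=15 > arr[5]=10
(0, 7): arr[0]=15 > arr[7]=2
(1, 2): arr[1]=9 > arr[2]=1
(1, 7): arr[1]=9 > arr[7]=2
(3, 4): arr[3]=12 > arr[4]=11
(3, 5): arr[3]=12 > arr[5]=10
(3, 7): arr[3]=12 > arr[7]=2
(4, 5): arr[4]=11 > arr[5]=10
(4, 7): arr[4]=11 > arr[7]=2
(5, 7): arr[5]=10 > arr[7]=2
(6, 7): arr[6]=15 > arr[7]=2

Total inversions: 15

The array has 15 inversion(s): (0,1), (0,2), (0,3), (0,4), (0,5), (0,7), (1,2), (1,7), (3,4), (3,5), (3,7), (4,5), (4,7), (5,7), (6,7). Each pair (i,j) satisfies i < j and arr[i] > arr[j].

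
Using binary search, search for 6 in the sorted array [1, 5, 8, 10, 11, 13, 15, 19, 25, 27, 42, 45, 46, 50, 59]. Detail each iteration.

Binary search for 6 in [1, 5, 8, 10, 11, 13, 15, 19, 25, 27, 42, 45, 46, 50, 59]:

lo=0, hi=14, mid=7, arr[mid]=19 -> 19 > 6, search left half
lo=0, hi=6, mid=3, arr[mid]=10 -> 10 > 6, search left half
lo=0, hi=2, mid=1, arr[mid]=5 -> 5 < 6, search right half
lo=2, hi=2, mid=2, arr[mid]=8 -> 8 > 6, search left half
lo=2 > hi=1, target 6 not found

Binary search determines that 6 is not in the array after 4 comparisons. The search space was exhausted without finding the target.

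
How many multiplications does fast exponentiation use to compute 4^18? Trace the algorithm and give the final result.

Computing 4^18 by squaring (build up from 4^1; each line after the first costs one multiplication):

4^1 = 4
4^2 = (4^1)^2 = 4^2 = 16
4^4 = (4^2)^2 = 16^2 = 256
4^8 = (4^4)^2 = 256^2 = 65536
4^9 = 4 * 4^8 = 4 * 65536 = 262144
4^18 = (4^9)^2 = 262144^2 = 68719476736

Result: 68719476736
Multiplications needed: 5 (5 lines after 4^1)

4^18 = 68719476736. Using exponentiation by squaring, this requires 5 multiplications. The key idea: if the exponent is even, square the half-power; if odd, multiply by the base once.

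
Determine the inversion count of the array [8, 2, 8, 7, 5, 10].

Finding inversions in [8, 2, 8, 7, 5, 10]:

(0, 1): arr[0]=8 > arr[1]=2
(0, 3): arr[0]=8 > arr[3]=7
(0, 4): arr[0]=8 > arr[4]=5
(2, 3): arr[2]=8 > arr[3]=7
(2, 4): arr[2]=8 > arr[4]=5
(3, 4): arr[3]=7 > arr[4]=5

Total inversions: 6

The array has 6 inversion(s): (0,1), (0,3), (0,4), (2,3), (2,4), (3,4). Each pair (i,j) satisfies i < j and arr[i] > arr[j].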